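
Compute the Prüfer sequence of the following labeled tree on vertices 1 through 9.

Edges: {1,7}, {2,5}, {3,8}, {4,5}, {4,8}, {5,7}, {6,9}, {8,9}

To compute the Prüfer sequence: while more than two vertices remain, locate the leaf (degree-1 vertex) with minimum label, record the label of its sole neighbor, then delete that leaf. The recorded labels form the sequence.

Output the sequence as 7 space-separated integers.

Step 1: leaves = {1,2,3,6}. Remove smallest leaf 1, emit neighbor 7.
Step 2: leaves = {2,3,6,7}. Remove smallest leaf 2, emit neighbor 5.
Step 3: leaves = {3,6,7}. Remove smallest leaf 3, emit neighbor 8.
Step 4: leaves = {6,7}. Remove smallest leaf 6, emit neighbor 9.
Step 5: leaves = {7,9}. Remove smallest leaf 7, emit neighbor 5.
Step 6: leaves = {5,9}. Remove smallest leaf 5, emit neighbor 4.
Step 7: leaves = {4,9}. Remove smallest leaf 4, emit neighbor 8.
Done: 2 vertices remain (8, 9). Sequence = [7 5 8 9 5 4 8]

Answer: 7 5 8 9 5 4 8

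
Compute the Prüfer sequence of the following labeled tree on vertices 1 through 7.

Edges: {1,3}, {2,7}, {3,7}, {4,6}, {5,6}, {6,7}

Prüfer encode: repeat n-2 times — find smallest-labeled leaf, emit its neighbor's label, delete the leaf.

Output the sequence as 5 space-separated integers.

Answer: 3 7 7 6 6

Derivation:
Step 1: leaves = {1,2,4,5}. Remove smallest leaf 1, emit neighbor 3.
Step 2: leaves = {2,3,4,5}. Remove smallest leaf 2, emit neighbor 7.
Step 3: leaves = {3,4,5}. Remove smallest leaf 3, emit neighbor 7.
Step 4: leaves = {4,5,7}. Remove smallest leaf 4, emit neighbor 6.
Step 5: leaves = {5,7}. Remove smallest leaf 5, emit neighbor 6.
Done: 2 vertices remain (6, 7). Sequence = [3 7 7 6 6]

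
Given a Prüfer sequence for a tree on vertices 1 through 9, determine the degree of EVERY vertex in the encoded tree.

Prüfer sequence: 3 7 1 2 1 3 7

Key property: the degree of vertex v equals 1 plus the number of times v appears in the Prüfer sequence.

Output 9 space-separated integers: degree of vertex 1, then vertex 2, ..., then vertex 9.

Answer: 3 2 3 1 1 1 3 1 1

Derivation:
p_1 = 3: count[3] becomes 1
p_2 = 7: count[7] becomes 1
p_3 = 1: count[1] becomes 1
p_4 = 2: count[2] becomes 1
p_5 = 1: count[1] becomes 2
p_6 = 3: count[3] becomes 2
p_7 = 7: count[7] becomes 2
Degrees (1 + count): deg[1]=1+2=3, deg[2]=1+1=2, deg[3]=1+2=3, deg[4]=1+0=1, deg[5]=1+0=1, deg[6]=1+0=1, deg[7]=1+2=3, deg[8]=1+0=1, deg[9]=1+0=1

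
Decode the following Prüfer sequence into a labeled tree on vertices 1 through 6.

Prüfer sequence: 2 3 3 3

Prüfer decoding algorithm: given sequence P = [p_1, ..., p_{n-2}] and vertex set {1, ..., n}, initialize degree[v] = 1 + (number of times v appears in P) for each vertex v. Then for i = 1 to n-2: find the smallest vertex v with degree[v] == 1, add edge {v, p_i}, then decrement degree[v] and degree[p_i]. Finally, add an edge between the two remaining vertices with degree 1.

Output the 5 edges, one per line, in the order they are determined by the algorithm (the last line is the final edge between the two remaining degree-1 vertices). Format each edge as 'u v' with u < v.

Initial degrees: {1:1, 2:2, 3:4, 4:1, 5:1, 6:1}
Step 1: smallest deg-1 vertex = 1, p_1 = 2. Add edge {1,2}. Now deg[1]=0, deg[2]=1.
Step 2: smallest deg-1 vertex = 2, p_2 = 3. Add edge {2,3}. Now deg[2]=0, deg[3]=3.
Step 3: smallest deg-1 vertex = 4, p_3 = 3. Add edge {3,4}. Now deg[4]=0, deg[3]=2.
Step 4: smallest deg-1 vertex = 5, p_4 = 3. Add edge {3,5}. Now deg[5]=0, deg[3]=1.
Final: two remaining deg-1 vertices are 3, 6. Add edge {3,6}.

Answer: 1 2
2 3
3 4
3 5
3 6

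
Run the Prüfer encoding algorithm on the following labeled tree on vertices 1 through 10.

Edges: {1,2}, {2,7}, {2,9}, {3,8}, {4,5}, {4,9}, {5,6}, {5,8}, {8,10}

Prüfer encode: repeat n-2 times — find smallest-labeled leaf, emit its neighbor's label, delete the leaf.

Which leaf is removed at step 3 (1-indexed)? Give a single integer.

Step 1: current leaves = {1,3,6,7,10}. Remove leaf 1 (neighbor: 2).
Step 2: current leaves = {3,6,7,10}. Remove leaf 3 (neighbor: 8).
Step 3: current leaves = {6,7,10}. Remove leaf 6 (neighbor: 5).

Answer: 6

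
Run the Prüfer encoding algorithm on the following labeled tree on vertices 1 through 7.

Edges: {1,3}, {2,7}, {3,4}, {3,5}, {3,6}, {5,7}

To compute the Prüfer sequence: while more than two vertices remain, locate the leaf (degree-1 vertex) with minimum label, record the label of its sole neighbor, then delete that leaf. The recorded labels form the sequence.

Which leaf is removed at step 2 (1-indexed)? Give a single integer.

Step 1: current leaves = {1,2,4,6}. Remove leaf 1 (neighbor: 3).
Step 2: current leaves = {2,4,6}. Remove leaf 2 (neighbor: 7).

Answer: 2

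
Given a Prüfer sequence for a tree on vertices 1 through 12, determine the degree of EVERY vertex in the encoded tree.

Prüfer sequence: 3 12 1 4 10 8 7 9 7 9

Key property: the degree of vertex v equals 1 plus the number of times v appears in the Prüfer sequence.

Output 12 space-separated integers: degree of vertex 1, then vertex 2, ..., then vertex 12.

p_1 = 3: count[3] becomes 1
p_2 = 12: count[12] becomes 1
p_3 = 1: count[1] becomes 1
p_4 = 4: count[4] becomes 1
p_5 = 10: count[10] becomes 1
p_6 = 8: count[8] becomes 1
p_7 = 7: count[7] becomes 1
p_8 = 9: count[9] becomes 1
p_9 = 7: count[7] becomes 2
p_10 = 9: count[9] becomes 2
Degrees (1 + count): deg[1]=1+1=2, deg[2]=1+0=1, deg[3]=1+1=2, deg[4]=1+1=2, deg[5]=1+0=1, deg[6]=1+0=1, deg[7]=1+2=3, deg[8]=1+1=2, deg[9]=1+2=3, deg[10]=1+1=2, deg[11]=1+0=1, deg[12]=1+1=2

Answer: 2 1 2 2 1 1 3 2 3 2 1 2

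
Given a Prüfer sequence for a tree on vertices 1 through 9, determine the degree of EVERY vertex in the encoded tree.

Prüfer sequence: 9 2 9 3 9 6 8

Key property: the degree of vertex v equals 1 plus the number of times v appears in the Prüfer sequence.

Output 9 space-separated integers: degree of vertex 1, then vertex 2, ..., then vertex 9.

Answer: 1 2 2 1 1 2 1 2 4

Derivation:
p_1 = 9: count[9] becomes 1
p_2 = 2: count[2] becomes 1
p_3 = 9: count[9] becomes 2
p_4 = 3: count[3] becomes 1
p_5 = 9: count[9] becomes 3
p_6 = 6: count[6] becomes 1
p_7 = 8: count[8] becomes 1
Degrees (1 + count): deg[1]=1+0=1, deg[2]=1+1=2, deg[3]=1+1=2, deg[4]=1+0=1, deg[5]=1+0=1, deg[6]=1+1=2, deg[7]=1+0=1, deg[8]=1+1=2, deg[9]=1+3=4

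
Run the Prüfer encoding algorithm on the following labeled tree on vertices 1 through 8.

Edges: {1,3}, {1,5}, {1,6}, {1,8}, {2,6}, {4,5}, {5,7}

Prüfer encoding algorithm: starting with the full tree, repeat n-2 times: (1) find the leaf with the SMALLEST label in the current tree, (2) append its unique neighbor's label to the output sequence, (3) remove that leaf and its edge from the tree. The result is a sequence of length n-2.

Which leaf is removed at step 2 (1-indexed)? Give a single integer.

Answer: 3

Derivation:
Step 1: current leaves = {2,3,4,7,8}. Remove leaf 2 (neighbor: 6).
Step 2: current leaves = {3,4,6,7,8}. Remove leaf 3 (neighbor: 1).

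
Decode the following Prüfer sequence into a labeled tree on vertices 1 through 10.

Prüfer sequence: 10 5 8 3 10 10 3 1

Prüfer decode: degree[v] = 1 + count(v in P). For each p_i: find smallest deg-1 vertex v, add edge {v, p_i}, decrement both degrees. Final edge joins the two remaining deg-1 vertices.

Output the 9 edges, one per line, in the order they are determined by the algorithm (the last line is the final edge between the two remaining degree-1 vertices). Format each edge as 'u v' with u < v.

Answer: 2 10
4 5
5 8
3 6
7 10
8 10
3 9
1 3
1 10

Derivation:
Initial degrees: {1:2, 2:1, 3:3, 4:1, 5:2, 6:1, 7:1, 8:2, 9:1, 10:4}
Step 1: smallest deg-1 vertex = 2, p_1 = 10. Add edge {2,10}. Now deg[2]=0, deg[10]=3.
Step 2: smallest deg-1 vertex = 4, p_2 = 5. Add edge {4,5}. Now deg[4]=0, deg[5]=1.
Step 3: smallest deg-1 vertex = 5, p_3 = 8. Add edge {5,8}. Now deg[5]=0, deg[8]=1.
Step 4: smallest deg-1 vertex = 6, p_4 = 3. Add edge {3,6}. Now deg[6]=0, deg[3]=2.
Step 5: smallest deg-1 vertex = 7, p_5 = 10. Add edge {7,10}. Now deg[7]=0, deg[10]=2.
Step 6: smallest deg-1 vertex = 8, p_6 = 10. Add edge {8,10}. Now deg[8]=0, deg[10]=1.
Step 7: smallest deg-1 vertex = 9, p_7 = 3. Add edge {3,9}. Now deg[9]=0, deg[3]=1.
Step 8: smallest deg-1 vertex = 3, p_8 = 1. Add edge {1,3}. Now deg[3]=0, deg[1]=1.
Final: two remaining deg-1 vertices are 1, 10. Add edge {1,10}.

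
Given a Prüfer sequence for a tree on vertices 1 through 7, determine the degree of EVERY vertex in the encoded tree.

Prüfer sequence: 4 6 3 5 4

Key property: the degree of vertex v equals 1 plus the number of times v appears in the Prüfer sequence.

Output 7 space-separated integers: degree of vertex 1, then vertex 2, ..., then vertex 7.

p_1 = 4: count[4] becomes 1
p_2 = 6: count[6] becomes 1
p_3 = 3: count[3] becomes 1
p_4 = 5: count[5] becomes 1
p_5 = 4: count[4] becomes 2
Degrees (1 + count): deg[1]=1+0=1, deg[2]=1+0=1, deg[3]=1+1=2, deg[4]=1+2=3, deg[5]=1+1=2, deg[6]=1+1=2, deg[7]=1+0=1

Answer: 1 1 2 3 2 2 1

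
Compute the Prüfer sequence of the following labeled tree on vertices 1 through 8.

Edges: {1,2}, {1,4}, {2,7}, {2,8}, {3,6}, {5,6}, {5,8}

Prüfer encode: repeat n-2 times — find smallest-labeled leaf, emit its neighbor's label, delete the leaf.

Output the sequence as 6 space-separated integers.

Answer: 6 1 2 5 8 2

Derivation:
Step 1: leaves = {3,4,7}. Remove smallest leaf 3, emit neighbor 6.
Step 2: leaves = {4,6,7}. Remove smallest leaf 4, emit neighbor 1.
Step 3: leaves = {1,6,7}. Remove smallest leaf 1, emit neighbor 2.
Step 4: leaves = {6,7}. Remove smallest leaf 6, emit neighbor 5.
Step 5: leaves = {5,7}. Remove smallest leaf 5, emit neighbor 8.
Step 6: leaves = {7,8}. Remove smallest leaf 7, emit neighbor 2.
Done: 2 vertices remain (2, 8). Sequence = [6 1 2 5 8 2]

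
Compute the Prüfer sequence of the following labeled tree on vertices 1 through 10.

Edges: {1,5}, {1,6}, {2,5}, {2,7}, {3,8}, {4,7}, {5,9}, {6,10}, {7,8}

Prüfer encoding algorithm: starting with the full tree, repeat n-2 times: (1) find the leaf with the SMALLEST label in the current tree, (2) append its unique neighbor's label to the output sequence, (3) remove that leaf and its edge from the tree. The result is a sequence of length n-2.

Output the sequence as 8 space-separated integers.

Step 1: leaves = {3,4,9,10}. Remove smallest leaf 3, emit neighbor 8.
Step 2: leaves = {4,8,9,10}. Remove smallest leaf 4, emit neighbor 7.
Step 3: leaves = {8,9,10}. Remove smallest leaf 8, emit neighbor 7.
Step 4: leaves = {7,9,10}. Remove smallest leaf 7, emit neighbor 2.
Step 5: leaves = {2,9,10}. Remove smallest leaf 2, emit neighbor 5.
Step 6: leaves = {9,10}. Remove smallest leaf 9, emit neighbor 5.
Step 7: leaves = {5,10}. Remove smallest leaf 5, emit neighbor 1.
Step 8: leaves = {1,10}. Remove smallest leaf 1, emit neighbor 6.
Done: 2 vertices remain (6, 10). Sequence = [8 7 7 2 5 5 1 6]

Answer: 8 7 7 2 5 5 1 6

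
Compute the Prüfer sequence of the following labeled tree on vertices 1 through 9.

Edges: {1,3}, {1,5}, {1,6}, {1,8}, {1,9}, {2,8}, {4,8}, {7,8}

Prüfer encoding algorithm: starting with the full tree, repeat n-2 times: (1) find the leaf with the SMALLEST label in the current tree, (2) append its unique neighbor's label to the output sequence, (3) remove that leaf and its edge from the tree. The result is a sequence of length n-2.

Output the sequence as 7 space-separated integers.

Step 1: leaves = {2,3,4,5,6,7,9}. Remove smallest leaf 2, emit neighbor 8.
Step 2: leaves = {3,4,5,6,7,9}. Remove smallest leaf 3, emit neighbor 1.
Step 3: leaves = {4,5,6,7,9}. Remove smallest leaf 4, emit neighbor 8.
Step 4: leaves = {5,6,7,9}. Remove smallest leaf 5, emit neighbor 1.
Step 5: leaves = {6,7,9}. Remove smallest leaf 6, emit neighbor 1.
Step 6: leaves = {7,9}. Remove smallest leaf 7, emit neighbor 8.
Step 7: leaves = {8,9}. Remove smallest leaf 8, emit neighbor 1.
Done: 2 vertices remain (1, 9). Sequence = [8 1 8 1 1 8 1]

Answer: 8 1 8 1 1 8 1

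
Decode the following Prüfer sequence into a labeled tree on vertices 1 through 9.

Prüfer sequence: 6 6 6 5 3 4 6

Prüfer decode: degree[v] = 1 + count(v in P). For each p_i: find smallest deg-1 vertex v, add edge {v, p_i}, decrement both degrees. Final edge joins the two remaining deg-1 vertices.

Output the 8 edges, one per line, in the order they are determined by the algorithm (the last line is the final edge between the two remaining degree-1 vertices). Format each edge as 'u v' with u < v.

Answer: 1 6
2 6
6 7
5 8
3 5
3 4
4 6
6 9

Derivation:
Initial degrees: {1:1, 2:1, 3:2, 4:2, 5:2, 6:5, 7:1, 8:1, 9:1}
Step 1: smallest deg-1 vertex = 1, p_1 = 6. Add edge {1,6}. Now deg[1]=0, deg[6]=4.
Step 2: smallest deg-1 vertex = 2, p_2 = 6. Add edge {2,6}. Now deg[2]=0, deg[6]=3.
Step 3: smallest deg-1 vertex = 7, p_3 = 6. Add edge {6,7}. Now deg[7]=0, deg[6]=2.
Step 4: smallest deg-1 vertex = 8, p_4 = 5. Add edge {5,8}. Now deg[8]=0, deg[5]=1.
Step 5: smallest deg-1 vertex = 5, p_5 = 3. Add edge {3,5}. Now deg[5]=0, deg[3]=1.
Step 6: smallest deg-1 vertex = 3, p_6 = 4. Add edge {3,4}. Now deg[3]=0, deg[4]=1.
Step 7: smallest deg-1 vertex = 4, p_7 = 6. Add edge {4,6}. Now deg[4]=0, deg[6]=1.
Final: two remaining deg-1 vertices are 6, 9. Add edge {6,9}.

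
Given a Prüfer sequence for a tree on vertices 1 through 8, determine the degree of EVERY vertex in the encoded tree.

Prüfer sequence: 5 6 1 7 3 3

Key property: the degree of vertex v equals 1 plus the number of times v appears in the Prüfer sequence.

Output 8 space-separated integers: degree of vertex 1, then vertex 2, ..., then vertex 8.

Answer: 2 1 3 1 2 2 2 1

Derivation:
p_1 = 5: count[5] becomes 1
p_2 = 6: count[6] becomes 1
p_3 = 1: count[1] becomes 1
p_4 = 7: count[7] becomes 1
p_5 = 3: count[3] becomes 1
p_6 = 3: count[3] becomes 2
Degrees (1 + count): deg[1]=1+1=2, deg[2]=1+0=1, deg[3]=1+2=3, deg[4]=1+0=1, deg[5]=1+1=2, deg[6]=1+1=2, deg[7]=1+1=2, deg[8]=1+0=1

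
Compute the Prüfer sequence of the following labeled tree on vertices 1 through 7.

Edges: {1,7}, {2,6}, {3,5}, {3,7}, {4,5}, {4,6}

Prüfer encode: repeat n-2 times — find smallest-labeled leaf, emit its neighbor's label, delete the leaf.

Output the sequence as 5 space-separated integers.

Step 1: leaves = {1,2}. Remove smallest leaf 1, emit neighbor 7.
Step 2: leaves = {2,7}. Remove smallest leaf 2, emit neighbor 6.
Step 3: leaves = {6,7}. Remove smallest leaf 6, emit neighbor 4.
Step 4: leaves = {4,7}. Remove smallest leaf 4, emit neighbor 5.
Step 5: leaves = {5,7}. Remove smallest leaf 5, emit neighbor 3.
Done: 2 vertices remain (3, 7). Sequence = [7 6 4 5 3]

Answer: 7 6 4 5 3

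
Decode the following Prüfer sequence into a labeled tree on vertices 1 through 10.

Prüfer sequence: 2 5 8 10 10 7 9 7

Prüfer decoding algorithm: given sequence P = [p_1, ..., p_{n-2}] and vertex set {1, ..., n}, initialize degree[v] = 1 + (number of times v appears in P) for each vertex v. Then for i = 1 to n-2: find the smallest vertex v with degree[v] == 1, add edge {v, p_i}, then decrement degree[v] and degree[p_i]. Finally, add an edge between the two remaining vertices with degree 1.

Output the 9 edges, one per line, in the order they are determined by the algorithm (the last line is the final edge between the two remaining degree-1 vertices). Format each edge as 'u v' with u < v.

Answer: 1 2
2 5
3 8
4 10
5 10
6 7
8 9
7 9
7 10

Derivation:
Initial degrees: {1:1, 2:2, 3:1, 4:1, 5:2, 6:1, 7:3, 8:2, 9:2, 10:3}
Step 1: smallest deg-1 vertex = 1, p_1 = 2. Add edge {1,2}. Now deg[1]=0, deg[2]=1.
Step 2: smallest deg-1 vertex = 2, p_2 = 5. Add edge {2,5}. Now deg[2]=0, deg[5]=1.
Step 3: smallest deg-1 vertex = 3, p_3 = 8. Add edge {3,8}. Now deg[3]=0, deg[8]=1.
Step 4: smallest deg-1 vertex = 4, p_4 = 10. Add edge {4,10}. Now deg[4]=0, deg[10]=2.
Step 5: smallest deg-1 vertex = 5, p_5 = 10. Add edge {5,10}. Now deg[5]=0, deg[10]=1.
Step 6: smallest deg-1 vertex = 6, p_6 = 7. Add edge {6,7}. Now deg[6]=0, deg[7]=2.
Step 7: smallest deg-1 vertex = 8, p_7 = 9. Add edge {8,9}. Now deg[8]=0, deg[9]=1.
Step 8: smallest deg-1 vertex = 9, p_8 = 7. Add edge {7,9}. Now deg[9]=0, deg[7]=1.
Final: two remaining deg-1 vertices are 7, 10. Add edge {7,10}.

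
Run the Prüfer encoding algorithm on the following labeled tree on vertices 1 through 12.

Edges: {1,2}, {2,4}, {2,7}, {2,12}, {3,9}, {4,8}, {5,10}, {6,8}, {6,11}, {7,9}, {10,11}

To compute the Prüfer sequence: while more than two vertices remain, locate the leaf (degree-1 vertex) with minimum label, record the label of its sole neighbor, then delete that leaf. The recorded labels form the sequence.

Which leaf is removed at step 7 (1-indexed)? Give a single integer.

Answer: 11

Derivation:
Step 1: current leaves = {1,3,5,12}. Remove leaf 1 (neighbor: 2).
Step 2: current leaves = {3,5,12}. Remove leaf 3 (neighbor: 9).
Step 3: current leaves = {5,9,12}. Remove leaf 5 (neighbor: 10).
Step 4: current leaves = {9,10,12}. Remove leaf 9 (neighbor: 7).
Step 5: current leaves = {7,10,12}. Remove leaf 7 (neighbor: 2).
Step 6: current leaves = {10,12}. Remove leaf 10 (neighbor: 11).
Step 7: current leaves = {11,12}. Remove leaf 11 (neighbor: 6).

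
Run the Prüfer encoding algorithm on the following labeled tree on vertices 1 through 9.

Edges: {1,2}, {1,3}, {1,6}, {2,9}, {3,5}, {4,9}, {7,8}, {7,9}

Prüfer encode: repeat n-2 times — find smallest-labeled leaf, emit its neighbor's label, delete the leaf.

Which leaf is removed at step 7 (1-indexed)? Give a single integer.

Step 1: current leaves = {4,5,6,8}. Remove leaf 4 (neighbor: 9).
Step 2: current leaves = {5,6,8}. Remove leaf 5 (neighbor: 3).
Step 3: current leaves = {3,6,8}. Remove leaf 3 (neighbor: 1).
Step 4: current leaves = {6,8}. Remove leaf 6 (neighbor: 1).
Step 5: current leaves = {1,8}. Remove leaf 1 (neighbor: 2).
Step 6: current leaves = {2,8}. Remove leaf 2 (neighbor: 9).
Step 7: current leaves = {8,9}. Remove leaf 8 (neighbor: 7).

Answer: 8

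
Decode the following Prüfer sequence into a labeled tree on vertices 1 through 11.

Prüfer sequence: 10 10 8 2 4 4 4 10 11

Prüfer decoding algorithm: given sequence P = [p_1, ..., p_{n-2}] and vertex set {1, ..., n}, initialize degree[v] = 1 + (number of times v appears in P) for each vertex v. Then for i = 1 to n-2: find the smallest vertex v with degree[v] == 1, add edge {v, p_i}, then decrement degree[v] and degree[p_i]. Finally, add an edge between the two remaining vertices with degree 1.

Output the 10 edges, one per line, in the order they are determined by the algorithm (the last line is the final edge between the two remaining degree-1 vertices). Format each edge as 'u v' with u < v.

Initial degrees: {1:1, 2:2, 3:1, 4:4, 5:1, 6:1, 7:1, 8:2, 9:1, 10:4, 11:2}
Step 1: smallest deg-1 vertex = 1, p_1 = 10. Add edge {1,10}. Now deg[1]=0, deg[10]=3.
Step 2: smallest deg-1 vertex = 3, p_2 = 10. Add edge {3,10}. Now deg[3]=0, deg[10]=2.
Step 3: smallest deg-1 vertex = 5, p_3 = 8. Add edge {5,8}. Now deg[5]=0, deg[8]=1.
Step 4: smallest deg-1 vertex = 6, p_4 = 2. Add edge {2,6}. Now deg[6]=0, deg[2]=1.
Step 5: smallest deg-1 vertex = 2, p_5 = 4. Add edge {2,4}. Now deg[2]=0, deg[4]=3.
Step 6: smallest deg-1 vertex = 7, p_6 = 4. Add edge {4,7}. Now deg[7]=0, deg[4]=2.
Step 7: smallest deg-1 vertex = 8, p_7 = 4. Add edge {4,8}. Now deg[8]=0, deg[4]=1.
Step 8: smallest deg-1 vertex = 4, p_8 = 10. Add edge {4,10}. Now deg[4]=0, deg[10]=1.
Step 9: smallest deg-1 vertex = 9, p_9 = 11. Add edge {9,11}. Now deg[9]=0, deg[11]=1.
Final: two remaining deg-1 vertices are 10, 11. Add edge {10,11}.

Answer: 1 10
3 10
5 8
2 6
2 4
4 7
4 8
4 10
9 11
10 11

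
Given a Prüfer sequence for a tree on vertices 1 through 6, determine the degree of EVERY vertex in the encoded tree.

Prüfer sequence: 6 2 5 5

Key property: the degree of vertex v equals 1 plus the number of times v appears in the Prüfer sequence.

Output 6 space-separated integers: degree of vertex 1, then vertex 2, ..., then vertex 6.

p_1 = 6: count[6] becomes 1
p_2 = 2: count[2] becomes 1
p_3 = 5: count[5] becomes 1
p_4 = 5: count[5] becomes 2
Degrees (1 + count): deg[1]=1+0=1, deg[2]=1+1=2, deg[3]=1+0=1, deg[4]=1+0=1, deg[5]=1+2=3, deg[6]=1+1=2

Answer: 1 2 1 1 3 2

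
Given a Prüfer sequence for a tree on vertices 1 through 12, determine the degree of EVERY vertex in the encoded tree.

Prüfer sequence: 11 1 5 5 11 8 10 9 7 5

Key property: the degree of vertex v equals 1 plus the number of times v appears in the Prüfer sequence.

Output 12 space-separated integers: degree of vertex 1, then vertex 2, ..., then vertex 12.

p_1 = 11: count[11] becomes 1
p_2 = 1: count[1] becomes 1
p_3 = 5: count[5] becomes 1
p_4 = 5: count[5] becomes 2
p_5 = 11: count[11] becomes 2
p_6 = 8: count[8] becomes 1
p_7 = 10: count[10] becomes 1
p_8 = 9: count[9] becomes 1
p_9 = 7: count[7] becomes 1
p_10 = 5: count[5] becomes 3
Degrees (1 + count): deg[1]=1+1=2, deg[2]=1+0=1, deg[3]=1+0=1, deg[4]=1+0=1, deg[5]=1+3=4, deg[6]=1+0=1, deg[7]=1+1=2, deg[8]=1+1=2, deg[9]=1+1=2, deg[10]=1+1=2, deg[11]=1+2=3, deg[12]=1+0=1

Answer: 2 1 1 1 4 1 2 2 2 2 3 1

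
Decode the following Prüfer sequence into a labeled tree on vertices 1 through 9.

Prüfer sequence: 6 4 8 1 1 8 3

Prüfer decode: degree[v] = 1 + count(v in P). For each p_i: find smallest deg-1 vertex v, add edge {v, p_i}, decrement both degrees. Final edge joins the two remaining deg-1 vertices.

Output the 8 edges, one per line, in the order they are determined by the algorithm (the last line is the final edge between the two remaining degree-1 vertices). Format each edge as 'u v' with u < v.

Answer: 2 6
4 5
4 8
1 6
1 7
1 8
3 8
3 9

Derivation:
Initial degrees: {1:3, 2:1, 3:2, 4:2, 5:1, 6:2, 7:1, 8:3, 9:1}
Step 1: smallest deg-1 vertex = 2, p_1 = 6. Add edge {2,6}. Now deg[2]=0, deg[6]=1.
Step 2: smallest deg-1 vertex = 5, p_2 = 4. Add edge {4,5}. Now deg[5]=0, deg[4]=1.
Step 3: smallest deg-1 vertex = 4, p_3 = 8. Add edge {4,8}. Now deg[4]=0, deg[8]=2.
Step 4: smallest deg-1 vertex = 6, p_4 = 1. Add edge {1,6}. Now deg[6]=0, deg[1]=2.
Step 5: smallest deg-1 vertex = 7, p_5 = 1. Add edge {1,7}. Now deg[7]=0, deg[1]=1.
Step 6: smallest deg-1 vertex = 1, p_6 = 8. Add edge {1,8}. Now deg[1]=0, deg[8]=1.
Step 7: smallest deg-1 vertex = 8, p_7 = 3. Add edge {3,8}. Now deg[8]=0, deg[3]=1.
Final: two remaining deg-1 vertices are 3, 9. Add edge {3,9}.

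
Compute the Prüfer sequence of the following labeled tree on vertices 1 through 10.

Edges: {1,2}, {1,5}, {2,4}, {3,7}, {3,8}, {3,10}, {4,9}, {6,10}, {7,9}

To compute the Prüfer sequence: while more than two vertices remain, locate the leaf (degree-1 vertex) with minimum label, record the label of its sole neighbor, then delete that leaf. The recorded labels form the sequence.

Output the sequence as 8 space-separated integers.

Step 1: leaves = {5,6,8}. Remove smallest leaf 5, emit neighbor 1.
Step 2: leaves = {1,6,8}. Remove smallest leaf 1, emit neighbor 2.
Step 3: leaves = {2,6,8}. Remove smallest leaf 2, emit neighbor 4.
Step 4: leaves = {4,6,8}. Remove smallest leaf 4, emit neighbor 9.
Step 5: leaves = {6,8,9}. Remove smallest leaf 6, emit neighbor 10.
Step 6: leaves = {8,9,10}. Remove smallest leaf 8, emit neighbor 3.
Step 7: leaves = {9,10}. Remove smallest leaf 9, emit neighbor 7.
Step 8: leaves = {7,10}. Remove smallest leaf 7, emit neighbor 3.
Done: 2 vertices remain (3, 10). Sequence = [1 2 4 9 10 3 7 3]

Answer: 1 2 4 9 10 3 7 3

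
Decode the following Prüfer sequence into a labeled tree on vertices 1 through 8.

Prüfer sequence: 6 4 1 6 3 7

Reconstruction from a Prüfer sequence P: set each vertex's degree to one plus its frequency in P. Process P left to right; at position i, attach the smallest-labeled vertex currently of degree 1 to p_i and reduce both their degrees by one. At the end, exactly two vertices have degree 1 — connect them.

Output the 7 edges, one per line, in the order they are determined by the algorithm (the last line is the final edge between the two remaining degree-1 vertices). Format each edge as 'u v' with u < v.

Initial degrees: {1:2, 2:1, 3:2, 4:2, 5:1, 6:3, 7:2, 8:1}
Step 1: smallest deg-1 vertex = 2, p_1 = 6. Add edge {2,6}. Now deg[2]=0, deg[6]=2.
Step 2: smallest deg-1 vertex = 5, p_2 = 4. Add edge {4,5}. Now deg[5]=0, deg[4]=1.
Step 3: smallest deg-1 vertex = 4, p_3 = 1. Add edge {1,4}. Now deg[4]=0, deg[1]=1.
Step 4: smallest deg-1 vertex = 1, p_4 = 6. Add edge {1,6}. Now deg[1]=0, deg[6]=1.
Step 5: smallest deg-1 vertex = 6, p_5 = 3. Add edge {3,6}. Now deg[6]=0, deg[3]=1.
Step 6: smallest deg-1 vertex = 3, p_6 = 7. Add edge {3,7}. Now deg[3]=0, deg[7]=1.
Final: two remaining deg-1 vertices are 7, 8. Add edge {7,8}.

Answer: 2 6
4 5
1 4
1 6
3 6
3 7
7 8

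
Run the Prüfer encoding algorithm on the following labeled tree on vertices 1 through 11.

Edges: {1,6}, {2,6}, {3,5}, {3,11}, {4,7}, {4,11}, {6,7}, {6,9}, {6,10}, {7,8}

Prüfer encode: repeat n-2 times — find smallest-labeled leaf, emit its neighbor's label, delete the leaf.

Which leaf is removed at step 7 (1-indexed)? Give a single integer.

Step 1: current leaves = {1,2,5,8,9,10}. Remove leaf 1 (neighbor: 6).
Step 2: current leaves = {2,5,8,9,10}. Remove leaf 2 (neighbor: 6).
Step 3: current leaves = {5,8,9,10}. Remove leaf 5 (neighbor: 3).
Step 4: current leaves = {3,8,9,10}. Remove leaf 3 (neighbor: 11).
Step 5: current leaves = {8,9,10,11}. Remove leaf 8 (neighbor: 7).
Step 6: current leaves = {9,10,11}. Remove leaf 9 (neighbor: 6).
Step 7: current leaves = {10,11}. Remove leaf 10 (neighbor: 6).

Answer: 10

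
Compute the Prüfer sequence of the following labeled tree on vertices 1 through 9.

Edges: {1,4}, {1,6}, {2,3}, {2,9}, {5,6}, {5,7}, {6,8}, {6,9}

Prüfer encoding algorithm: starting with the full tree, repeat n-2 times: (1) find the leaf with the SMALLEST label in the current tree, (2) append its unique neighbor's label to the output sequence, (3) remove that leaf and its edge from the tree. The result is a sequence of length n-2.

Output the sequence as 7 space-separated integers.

Answer: 2 9 1 6 5 6 6

Derivation:
Step 1: leaves = {3,4,7,8}. Remove smallest leaf 3, emit neighbor 2.
Step 2: leaves = {2,4,7,8}. Remove smallest leaf 2, emit neighbor 9.
Step 3: leaves = {4,7,8,9}. Remove smallest leaf 4, emit neighbor 1.
Step 4: leaves = {1,7,8,9}. Remove smallest leaf 1, emit neighbor 6.
Step 5: leaves = {7,8,9}. Remove smallest leaf 7, emit neighbor 5.
Step 6: leaves = {5,8,9}. Remove smallest leaf 5, emit neighbor 6.
Step 7: leaves = {8,9}. Remove smallest leaf 8, emit neighbor 6.
Done: 2 vertices remain (6, 9). Sequence = [2 9 1 6 5 6 6]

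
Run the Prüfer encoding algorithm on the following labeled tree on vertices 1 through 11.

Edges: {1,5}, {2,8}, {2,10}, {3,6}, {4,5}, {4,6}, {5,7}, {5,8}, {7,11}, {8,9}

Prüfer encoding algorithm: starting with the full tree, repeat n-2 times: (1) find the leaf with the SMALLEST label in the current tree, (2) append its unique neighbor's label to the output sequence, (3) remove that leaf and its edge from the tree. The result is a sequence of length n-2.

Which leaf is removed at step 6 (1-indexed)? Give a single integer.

Answer: 10

Derivation:
Step 1: current leaves = {1,3,9,10,11}. Remove leaf 1 (neighbor: 5).
Step 2: current leaves = {3,9,10,11}. Remove leaf 3 (neighbor: 6).
Step 3: current leaves = {6,9,10,11}. Remove leaf 6 (neighbor: 4).
Step 4: current leaves = {4,9,10,11}. Remove leaf 4 (neighbor: 5).
Step 5: current leaves = {9,10,11}. Remove leaf 9 (neighbor: 8).
Step 6: current leaves = {10,11}. Remove leaf 10 (neighbor: 2).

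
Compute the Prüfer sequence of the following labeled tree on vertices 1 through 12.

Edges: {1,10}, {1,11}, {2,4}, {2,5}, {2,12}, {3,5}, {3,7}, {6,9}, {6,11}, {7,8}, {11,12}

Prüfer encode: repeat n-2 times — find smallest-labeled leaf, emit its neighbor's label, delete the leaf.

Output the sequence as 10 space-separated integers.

Step 1: leaves = {4,8,9,10}. Remove smallest leaf 4, emit neighbor 2.
Step 2: leaves = {8,9,10}. Remove smallest leaf 8, emit neighbor 7.
Step 3: leaves = {7,9,10}. Remove smallest leaf 7, emit neighbor 3.
Step 4: leaves = {3,9,10}. Remove smallest leaf 3, emit neighbor 5.
Step 5: leaves = {5,9,10}. Remove smallest leaf 5, emit neighbor 2.
Step 6: leaves = {2,9,10}. Remove smallest leaf 2, emit neighbor 12.
Step 7: leaves = {9,10,12}. Remove smallest leaf 9, emit neighbor 6.
Step 8: leaves = {6,10,12}. Remove smallest leaf 6, emit neighbor 11.
Step 9: leaves = {10,12}. Remove smallest leaf 10, emit neighbor 1.
Step 10: leaves = {1,12}. Remove smallest leaf 1, emit neighbor 11.
Done: 2 vertices remain (11, 12). Sequence = [2 7 3 5 2 12 6 11 1 11]

Answer: 2 7 3 5 2 12 6 11 1 11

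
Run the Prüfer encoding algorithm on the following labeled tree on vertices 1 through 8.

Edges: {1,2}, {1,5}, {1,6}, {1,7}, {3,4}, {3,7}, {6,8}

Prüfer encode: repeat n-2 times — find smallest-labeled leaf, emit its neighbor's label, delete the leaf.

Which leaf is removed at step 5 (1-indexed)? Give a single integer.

Answer: 7

Derivation:
Step 1: current leaves = {2,4,5,8}. Remove leaf 2 (neighbor: 1).
Step 2: current leaves = {4,5,8}. Remove leaf 4 (neighbor: 3).
Step 3: current leaves = {3,5,8}. Remove leaf 3 (neighbor: 7).
Step 4: current leaves = {5,7,8}. Remove leaf 5 (neighbor: 1).
Step 5: current leaves = {7,8}. Remove leaf 7 (neighbor: 1).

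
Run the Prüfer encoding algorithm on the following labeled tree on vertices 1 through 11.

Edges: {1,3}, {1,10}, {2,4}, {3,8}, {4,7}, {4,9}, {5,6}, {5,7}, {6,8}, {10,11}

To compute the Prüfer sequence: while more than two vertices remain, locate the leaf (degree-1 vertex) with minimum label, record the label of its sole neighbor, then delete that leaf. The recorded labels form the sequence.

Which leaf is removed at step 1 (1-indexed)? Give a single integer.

Step 1: current leaves = {2,9,11}. Remove leaf 2 (neighbor: 4).

Answer: 2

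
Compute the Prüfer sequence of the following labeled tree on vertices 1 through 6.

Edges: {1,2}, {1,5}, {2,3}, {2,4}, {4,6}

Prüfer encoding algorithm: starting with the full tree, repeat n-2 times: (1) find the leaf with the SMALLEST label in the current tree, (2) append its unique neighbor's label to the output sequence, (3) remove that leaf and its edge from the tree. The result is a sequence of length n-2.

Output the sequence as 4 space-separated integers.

Step 1: leaves = {3,5,6}. Remove smallest leaf 3, emit neighbor 2.
Step 2: leaves = {5,6}. Remove smallest leaf 5, emit neighbor 1.
Step 3: leaves = {1,6}. Remove smallest leaf 1, emit neighbor 2.
Step 4: leaves = {2,6}. Remove smallest leaf 2, emit neighbor 4.
Done: 2 vertices remain (4, 6). Sequence = [2 1 2 4]

Answer: 2 1 2 4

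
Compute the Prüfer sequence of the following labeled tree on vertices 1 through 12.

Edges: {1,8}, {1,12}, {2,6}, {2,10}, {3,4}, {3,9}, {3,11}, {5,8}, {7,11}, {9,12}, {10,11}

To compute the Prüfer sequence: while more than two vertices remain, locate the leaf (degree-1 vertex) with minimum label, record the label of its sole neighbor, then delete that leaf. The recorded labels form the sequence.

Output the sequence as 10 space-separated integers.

Step 1: leaves = {4,5,6,7}. Remove smallest leaf 4, emit neighbor 3.
Step 2: leaves = {5,6,7}. Remove smallest leaf 5, emit neighbor 8.
Step 3: leaves = {6,7,8}. Remove smallest leaf 6, emit neighbor 2.
Step 4: leaves = {2,7,8}. Remove smallest leaf 2, emit neighbor 10.
Step 5: leaves = {7,8,10}. Remove smallest leaf 7, emit neighbor 11.
Step 6: leaves = {8,10}. Remove smallest leaf 8, emit neighbor 1.
Step 7: leaves = {1,10}. Remove smallest leaf 1, emit neighbor 12.
Step 8: leaves = {10,12}. Remove smallest leaf 10, emit neighbor 11.
Step 9: leaves = {11,12}. Remove smallest leaf 11, emit neighbor 3.
Step 10: leaves = {3,12}. Remove smallest leaf 3, emit neighbor 9.
Done: 2 vertices remain (9, 12). Sequence = [3 8 2 10 11 1 12 11 3 9]

Answer: 3 8 2 10 11 1 12 11 3 9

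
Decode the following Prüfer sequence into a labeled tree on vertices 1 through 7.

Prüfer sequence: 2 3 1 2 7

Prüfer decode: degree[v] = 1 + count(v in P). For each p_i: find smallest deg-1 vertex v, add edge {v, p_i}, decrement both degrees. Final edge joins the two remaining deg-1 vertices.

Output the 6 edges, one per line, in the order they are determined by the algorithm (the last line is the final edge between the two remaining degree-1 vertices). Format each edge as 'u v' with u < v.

Answer: 2 4
3 5
1 3
1 2
2 7
6 7

Derivation:
Initial degrees: {1:2, 2:3, 3:2, 4:1, 5:1, 6:1, 7:2}
Step 1: smallest deg-1 vertex = 4, p_1 = 2. Add edge {2,4}. Now deg[4]=0, deg[2]=2.
Step 2: smallest deg-1 vertex = 5, p_2 = 3. Add edge {3,5}. Now deg[5]=0, deg[3]=1.
Step 3: smallest deg-1 vertex = 3, p_3 = 1. Add edge {1,3}. Now deg[3]=0, deg[1]=1.
Step 4: smallest deg-1 vertex = 1, p_4 = 2. Add edge {1,2}. Now deg[1]=0, deg[2]=1.
Step 5: smallest deg-1 vertex = 2, p_5 = 7. Add edge {2,7}. Now deg[2]=0, deg[7]=1.
Final: two remaining deg-1 vertices are 6, 7. Add edge {6,7}.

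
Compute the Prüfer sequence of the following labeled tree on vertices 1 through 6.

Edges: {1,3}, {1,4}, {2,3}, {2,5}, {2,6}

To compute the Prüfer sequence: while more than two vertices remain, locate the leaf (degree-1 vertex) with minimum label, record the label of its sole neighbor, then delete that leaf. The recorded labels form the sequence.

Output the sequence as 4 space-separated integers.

Answer: 1 3 2 2

Derivation:
Step 1: leaves = {4,5,6}. Remove smallest leaf 4, emit neighbor 1.
Step 2: leaves = {1,5,6}. Remove smallest leaf 1, emit neighbor 3.
Step 3: leaves = {3,5,6}. Remove smallest leaf 3, emit neighbor 2.
Step 4: leaves = {5,6}. Remove smallest leaf 5, emit neighbor 2.
Done: 2 vertices remain (2, 6). Sequence = [1 3 2 2]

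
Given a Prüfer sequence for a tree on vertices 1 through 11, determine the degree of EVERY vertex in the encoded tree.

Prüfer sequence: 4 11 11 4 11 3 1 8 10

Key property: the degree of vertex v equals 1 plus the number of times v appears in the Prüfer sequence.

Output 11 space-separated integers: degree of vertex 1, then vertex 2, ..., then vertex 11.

p_1 = 4: count[4] becomes 1
p_2 = 11: count[11] becomes 1
p_3 = 11: count[11] becomes 2
p_4 = 4: count[4] becomes 2
p_5 = 11: count[11] becomes 3
p_6 = 3: count[3] becomes 1
p_7 = 1: count[1] becomes 1
p_8 = 8: count[8] becomes 1
p_9 = 10: count[10] becomes 1
Degrees (1 + count): deg[1]=1+1=2, deg[2]=1+0=1, deg[3]=1+1=2, deg[4]=1+2=3, deg[5]=1+0=1, deg[6]=1+0=1, deg[7]=1+0=1, deg[8]=1+1=2, deg[9]=1+0=1, deg[10]=1+1=2, deg[11]=1+3=4

Answer: 2 1 2 3 1 1 1 2 1 2 4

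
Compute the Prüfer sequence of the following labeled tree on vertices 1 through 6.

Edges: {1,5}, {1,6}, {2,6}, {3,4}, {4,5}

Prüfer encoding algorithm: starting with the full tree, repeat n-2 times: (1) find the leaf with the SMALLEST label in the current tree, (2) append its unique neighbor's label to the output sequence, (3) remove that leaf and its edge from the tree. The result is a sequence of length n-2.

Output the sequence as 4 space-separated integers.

Answer: 6 4 5 1

Derivation:
Step 1: leaves = {2,3}. Remove smallest leaf 2, emit neighbor 6.
Step 2: leaves = {3,6}. Remove smallest leaf 3, emit neighbor 4.
Step 3: leaves = {4,6}. Remove smallest leaf 4, emit neighbor 5.
Step 4: leaves = {5,6}. Remove smallest leaf 5, emit neighbor 1.
Done: 2 vertices remain (1, 6). Sequence = [6 4 5 1]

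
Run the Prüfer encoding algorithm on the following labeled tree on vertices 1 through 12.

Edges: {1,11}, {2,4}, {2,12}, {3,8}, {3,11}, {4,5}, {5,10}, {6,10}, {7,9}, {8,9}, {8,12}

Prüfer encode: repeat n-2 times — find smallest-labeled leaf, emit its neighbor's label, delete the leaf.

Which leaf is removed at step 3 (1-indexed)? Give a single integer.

Answer: 7

Derivation:
Step 1: current leaves = {1,6,7}. Remove leaf 1 (neighbor: 11).
Step 2: current leaves = {6,7,11}. Remove leaf 6 (neighbor: 10).
Step 3: current leaves = {7,10,11}. Remove leaf 7 (neighbor: 9).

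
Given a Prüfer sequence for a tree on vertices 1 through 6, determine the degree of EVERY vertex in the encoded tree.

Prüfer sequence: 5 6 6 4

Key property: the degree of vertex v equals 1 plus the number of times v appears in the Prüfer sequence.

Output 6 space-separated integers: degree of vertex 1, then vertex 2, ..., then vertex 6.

p_1 = 5: count[5] becomes 1
p_2 = 6: count[6] becomes 1
p_3 = 6: count[6] becomes 2
p_4 = 4: count[4] becomes 1
Degrees (1 + count): deg[1]=1+0=1, deg[2]=1+0=1, deg[3]=1+0=1, deg[4]=1+1=2, deg[5]=1+1=2, deg[6]=1+2=3

Answer: 1 1 1 2 2 3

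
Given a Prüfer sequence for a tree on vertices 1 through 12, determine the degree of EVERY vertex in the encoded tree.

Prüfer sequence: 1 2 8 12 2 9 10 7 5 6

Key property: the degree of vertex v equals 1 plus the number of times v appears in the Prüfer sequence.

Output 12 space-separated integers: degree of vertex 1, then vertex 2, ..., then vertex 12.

Answer: 2 3 1 1 2 2 2 2 2 2 1 2

Derivation:
p_1 = 1: count[1] becomes 1
p_2 = 2: count[2] becomes 1
p_3 = 8: count[8] becomes 1
p_4 = 12: count[12] becomes 1
p_5 = 2: count[2] becomes 2
p_6 = 9: count[9] becomes 1
p_7 = 10: count[10] becomes 1
p_8 = 7: count[7] becomes 1
p_9 = 5: count[5] becomes 1
p_10 = 6: count[6] becomes 1
Degrees (1 + count): deg[1]=1+1=2, deg[2]=1+2=3, deg[3]=1+0=1, deg[4]=1+0=1, deg[5]=1+1=2, deg[6]=1+1=2, deg[7]=1+1=2, deg[8]=1+1=2, deg[9]=1+1=2, deg[10]=1+1=2, deg[11]=1+0=1, deg[12]=1+1=2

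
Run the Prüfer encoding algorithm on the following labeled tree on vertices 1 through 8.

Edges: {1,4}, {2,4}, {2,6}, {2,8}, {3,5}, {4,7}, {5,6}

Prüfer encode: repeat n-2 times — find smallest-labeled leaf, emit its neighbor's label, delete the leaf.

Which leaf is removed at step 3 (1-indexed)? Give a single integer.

Step 1: current leaves = {1,3,7,8}. Remove leaf 1 (neighbor: 4).
Step 2: current leaves = {3,7,8}. Remove leaf 3 (neighbor: 5).
Step 3: current leaves = {5,7,8}. Remove leaf 5 (neighbor: 6).

Answer: 5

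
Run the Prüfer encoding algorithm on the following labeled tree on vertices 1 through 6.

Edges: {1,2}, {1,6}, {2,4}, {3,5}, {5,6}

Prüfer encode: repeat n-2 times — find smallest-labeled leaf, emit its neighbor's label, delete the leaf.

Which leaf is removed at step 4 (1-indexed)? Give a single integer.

Answer: 1

Derivation:
Step 1: current leaves = {3,4}. Remove leaf 3 (neighbor: 5).
Step 2: current leaves = {4,5}. Remove leaf 4 (neighbor: 2).
Step 3: current leaves = {2,5}. Remove leaf 2 (neighbor: 1).
Step 4: current leaves = {1,5}. Remove leaf 1 (neighbor: 6).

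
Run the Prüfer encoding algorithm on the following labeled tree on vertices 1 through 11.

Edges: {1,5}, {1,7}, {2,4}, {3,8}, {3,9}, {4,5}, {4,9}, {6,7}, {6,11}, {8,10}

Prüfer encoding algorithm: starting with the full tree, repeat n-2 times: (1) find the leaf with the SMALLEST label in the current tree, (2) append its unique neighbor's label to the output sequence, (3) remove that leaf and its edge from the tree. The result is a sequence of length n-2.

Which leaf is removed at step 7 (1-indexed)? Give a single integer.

Step 1: current leaves = {2,10,11}. Remove leaf 2 (neighbor: 4).
Step 2: current leaves = {10,11}. Remove leaf 10 (neighbor: 8).
Step 3: current leaves = {8,11}. Remove leaf 8 (neighbor: 3).
Step 4: current leaves = {3,11}. Remove leaf 3 (neighbor: 9).
Step 5: current leaves = {9,11}. Remove leaf 9 (neighbor: 4).
Step 6: current leaves = {4,11}. Remove leaf 4 (neighbor: 5).
Step 7: current leaves = {5,11}. Remove leaf 5 (neighbor: 1).

Answer: 5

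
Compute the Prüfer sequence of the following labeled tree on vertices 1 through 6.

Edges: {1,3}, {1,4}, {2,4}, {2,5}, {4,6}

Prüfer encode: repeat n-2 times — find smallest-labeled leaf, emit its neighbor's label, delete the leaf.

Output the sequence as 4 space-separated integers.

Answer: 1 4 2 4

Derivation:
Step 1: leaves = {3,5,6}. Remove smallest leaf 3, emit neighbor 1.
Step 2: leaves = {1,5,6}. Remove smallest leaf 1, emit neighbor 4.
Step 3: leaves = {5,6}. Remove smallest leaf 5, emit neighbor 2.
Step 4: leaves = {2,6}. Remove smallest leaf 2, emit neighbor 4.
Done: 2 vertices remain (4, 6). Sequence = [1 4 2 4]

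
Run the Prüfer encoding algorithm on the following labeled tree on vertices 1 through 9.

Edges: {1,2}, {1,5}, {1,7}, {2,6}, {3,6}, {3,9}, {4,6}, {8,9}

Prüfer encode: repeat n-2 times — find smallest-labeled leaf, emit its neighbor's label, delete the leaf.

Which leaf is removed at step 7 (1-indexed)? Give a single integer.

Step 1: current leaves = {4,5,7,8}. Remove leaf 4 (neighbor: 6).
Step 2: current leaves = {5,7,8}. Remove leaf 5 (neighbor: 1).
Step 3: current leaves = {7,8}. Remove leaf 7 (neighbor: 1).
Step 4: current leaves = {1,8}. Remove leaf 1 (neighbor: 2).
Step 5: current leaves = {2,8}. Remove leaf 2 (neighbor: 6).
Step 6: current leaves = {6,8}. Remove leaf 6 (neighbor: 3).
Step 7: current leaves = {3,8}. Remove leaf 3 (neighbor: 9).

Answer: 3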